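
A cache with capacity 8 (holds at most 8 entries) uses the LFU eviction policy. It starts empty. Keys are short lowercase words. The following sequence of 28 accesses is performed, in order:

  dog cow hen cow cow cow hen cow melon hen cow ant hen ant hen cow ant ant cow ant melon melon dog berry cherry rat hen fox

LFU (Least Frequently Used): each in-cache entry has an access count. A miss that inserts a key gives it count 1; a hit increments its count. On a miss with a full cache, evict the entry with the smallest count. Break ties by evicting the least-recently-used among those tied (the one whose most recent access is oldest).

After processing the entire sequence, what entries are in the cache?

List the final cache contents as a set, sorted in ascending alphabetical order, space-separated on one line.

LFU simulation (capacity=8):
  1. access dog: MISS. Cache: [dog(c=1)]
  2. access cow: MISS. Cache: [dog(c=1) cow(c=1)]
  3. access hen: MISS. Cache: [dog(c=1) cow(c=1) hen(c=1)]
  4. access cow: HIT, count now 2. Cache: [dog(c=1) hen(c=1) cow(c=2)]
  5. access cow: HIT, count now 3. Cache: [dog(c=1) hen(c=1) cow(c=3)]
  6. access cow: HIT, count now 4. Cache: [dog(c=1) hen(c=1) cow(c=4)]
  7. access hen: HIT, count now 2. Cache: [dog(c=1) hen(c=2) cow(c=4)]
  8. access cow: HIT, count now 5. Cache: [dog(c=1) hen(c=2) cow(c=5)]
  9. access melon: MISS. Cache: [dog(c=1) melon(c=1) hen(c=2) cow(c=5)]
  10. access hen: HIT, count now 3. Cache: [dog(c=1) melon(c=1) hen(c=3) cow(c=5)]
  11. access cow: HIT, count now 6. Cache: [dog(c=1) melon(c=1) hen(c=3) cow(c=6)]
  12. access ant: MISS. Cache: [dog(c=1) melon(c=1) ant(c=1) hen(c=3) cow(c=6)]
  13. access hen: HIT, count now 4. Cache: [dog(c=1) melon(c=1) ant(c=1) hen(c=4) cow(c=6)]
  14. access ant: HIT, count now 2. Cache: [dog(c=1) melon(c=1) ant(c=2) hen(c=4) cow(c=6)]
  15. access hen: HIT, count now 5. Cache: [dog(c=1) melon(c=1) ant(c=2) hen(c=5) cow(c=6)]
  16. access cow: HIT, count now 7. Cache: [dog(c=1) melon(c=1) ant(c=2) hen(c=5) cow(c=7)]
  17. access ant: HIT, count now 3. Cache: [dog(c=1) melon(c=1) ant(c=3) hen(c=5) cow(c=7)]
  18. access ant: HIT, count now 4. Cache: [dog(c=1) melon(c=1) ant(c=4) hen(c=5) cow(c=7)]
  19. access cow: HIT, count now 8. Cache: [dog(c=1) melon(c=1) ant(c=4) hen(c=5) cow(c=8)]
  20. access ant: HIT, count now 5. Cache: [dog(c=1) melon(c=1) hen(c=5) ant(c=5) cow(c=8)]
  21. access melon: HIT, count now 2. Cache: [dog(c=1) melon(c=2) hen(c=5) ant(c=5) cow(c=8)]
  22. access melon: HIT, count now 3. Cache: [dog(c=1) melon(c=3) hen(c=5) ant(c=5) cow(c=8)]
  23. access dog: HIT, count now 2. Cache: [dog(c=2) melon(c=3) hen(c=5) ant(c=5) cow(c=8)]
  24. access berry: MISS. Cache: [berry(c=1) dog(c=2) melon(c=3) hen(c=5) ant(c=5) cow(c=8)]
  25. access cherry: MISS. Cache: [berry(c=1) cherry(c=1) dog(c=2) melon(c=3) hen(c=5) ant(c=5) cow(c=8)]
  26. access rat: MISS. Cache: [berry(c=1) cherry(c=1) rat(c=1) dog(c=2) melon(c=3) hen(c=5) ant(c=5) cow(c=8)]
  27. access hen: HIT, count now 6. Cache: [berry(c=1) cherry(c=1) rat(c=1) dog(c=2) melon(c=3) ant(c=5) hen(c=6) cow(c=8)]
  28. access fox: MISS, evict berry(c=1). Cache: [cherry(c=1) rat(c=1) fox(c=1) dog(c=2) melon(c=3) ant(c=5) hen(c=6) cow(c=8)]
Total: 19 hits, 9 misses, 1 evictions

Answer: ant cherry cow dog fox hen melon rat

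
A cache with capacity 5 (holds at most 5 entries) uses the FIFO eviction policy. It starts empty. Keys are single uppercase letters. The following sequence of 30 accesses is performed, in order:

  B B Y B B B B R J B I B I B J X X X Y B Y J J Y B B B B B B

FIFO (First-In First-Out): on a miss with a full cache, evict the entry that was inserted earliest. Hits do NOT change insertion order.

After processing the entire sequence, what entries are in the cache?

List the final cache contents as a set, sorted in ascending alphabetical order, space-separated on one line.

FIFO simulation (capacity=5):
  1. access B: MISS. Cache (old->new): [B]
  2. access B: HIT. Cache (old->new): [B]
  3. access Y: MISS. Cache (old->new): [B Y]
  4. access B: HIT. Cache (old->new): [B Y]
  5. access B: HIT. Cache (old->new): [B Y]
  6. access B: HIT. Cache (old->new): [B Y]
  7. access B: HIT. Cache (old->new): [B Y]
  8. access R: MISS. Cache (old->new): [B Y R]
  9. access J: MISS. Cache (old->new): [B Y R J]
  10. access B: HIT. Cache (old->new): [B Y R J]
  11. access I: MISS. Cache (old->new): [B Y R J I]
  12. access B: HIT. Cache (old->new): [B Y R J I]
  13. access I: HIT. Cache (old->new): [B Y R J I]
  14. access B: HIT. Cache (old->new): [B Y R J I]
  15. access J: HIT. Cache (old->new): [B Y R J I]
  16. access X: MISS, evict B. Cache (old->new): [Y R J I X]
  17. access X: HIT. Cache (old->new): [Y R J I X]
  18. access X: HIT. Cache (old->new): [Y R J I X]
  19. access Y: HIT. Cache (old->new): [Y R J I X]
  20. access B: MISS, evict Y. Cache (old->new): [R J I X B]
  21. access Y: MISS, evict R. Cache (old->new): [J I X B Y]
  22. access J: HIT. Cache (old->new): [J I X B Y]
  23. access J: HIT. Cache (old->new): [J I X B Y]
  24. access Y: HIT. Cache (old->new): [J I X B Y]
  25. access B: HIT. Cache (old->new): [J I X B Y]
  26. access B: HIT. Cache (old->new): [J I X B Y]
  27. access B: HIT. Cache (old->new): [J I X B Y]
  28. access B: HIT. Cache (old->new): [J I X B Y]
  29. access B: HIT. Cache (old->new): [J I X B Y]
  30. access B: HIT. Cache (old->new): [J I X B Y]
Total: 22 hits, 8 misses, 3 evictions

Answer: B I J X Y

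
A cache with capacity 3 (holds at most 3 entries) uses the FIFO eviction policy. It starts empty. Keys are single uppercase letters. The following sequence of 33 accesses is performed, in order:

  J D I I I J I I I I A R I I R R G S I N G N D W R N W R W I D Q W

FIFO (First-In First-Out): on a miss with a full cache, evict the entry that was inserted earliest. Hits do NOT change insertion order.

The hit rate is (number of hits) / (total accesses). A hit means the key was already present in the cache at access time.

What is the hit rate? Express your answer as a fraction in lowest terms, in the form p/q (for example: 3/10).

Answer: 5/11

Derivation:
FIFO simulation (capacity=3):
  1. access J: MISS. Cache (old->new): [J]
  2. access D: MISS. Cache (old->new): [J D]
  3. access I: MISS. Cache (old->new): [J D I]
  4. access I: HIT. Cache (old->new): [J D I]
  5. access I: HIT. Cache (old->new): [J D I]
  6. access J: HIT. Cache (old->new): [J D I]
  7. access I: HIT. Cache (old->new): [J D I]
  8. access I: HIT. Cache (old->new): [J D I]
  9. access I: HIT. Cache (old->new): [J D I]
  10. access I: HIT. Cache (old->new): [J D I]
  11. access A: MISS, evict J. Cache (old->new): [D I A]
  12. access R: MISS, evict D. Cache (old->new): [I A R]
  13. access I: HIT. Cache (old->new): [I A R]
  14. access I: HIT. Cache (old->new): [I A R]
  15. access R: HIT. Cache (old->new): [I A R]
  16. access R: HIT. Cache (old->new): [I A R]
  17. access G: MISS, evict I. Cache (old->new): [A R G]
  18. access S: MISS, evict A. Cache (old->new): [R G S]
  19. access I: MISS, evict R. Cache (old->new): [G S I]
  20. access N: MISS, evict G. Cache (old->new): [S I N]
  21. access G: MISS, evict S. Cache (old->new): [I N G]
  22. access N: HIT. Cache (old->new): [I N G]
  23. access D: MISS, evict I. Cache (old->new): [N G D]
  24. access W: MISS, evict N. Cache (old->new): [G D W]
  25. access R: MISS, evict G. Cache (old->new): [D W R]
  26. access N: MISS, evict D. Cache (old->new): [W R N]
  27. access W: HIT. Cache (old->new): [W R N]
  28. access R: HIT. Cache (old->new): [W R N]
  29. access W: HIT. Cache (old->new): [W R N]
  30. access I: MISS, evict W. Cache (old->new): [R N I]
  31. access D: MISS, evict R. Cache (old->new): [N I D]
  32. access Q: MISS, evict N. Cache (old->new): [I D Q]
  33. access W: MISS, evict I. Cache (old->new): [D Q W]
Total: 15 hits, 18 misses, 15 evictions

Hit rate = 15/33 = 5/11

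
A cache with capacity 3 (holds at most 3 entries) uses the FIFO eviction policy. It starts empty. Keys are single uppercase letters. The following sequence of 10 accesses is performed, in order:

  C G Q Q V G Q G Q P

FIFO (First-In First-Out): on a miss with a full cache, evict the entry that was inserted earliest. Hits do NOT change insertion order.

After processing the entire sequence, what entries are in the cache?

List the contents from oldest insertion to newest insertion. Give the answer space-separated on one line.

Answer: Q V P

Derivation:
FIFO simulation (capacity=3):
  1. access C: MISS. Cache (old->new): [C]
  2. access G: MISS. Cache (old->new): [C G]
  3. access Q: MISS. Cache (old->new): [C G Q]
  4. access Q: HIT. Cache (old->new): [C G Q]
  5. access V: MISS, evict C. Cache (old->new): [G Q V]
  6. access G: HIT. Cache (old->new): [G Q V]
  7. access Q: HIT. Cache (old->new): [G Q V]
  8. access G: HIT. Cache (old->new): [G Q V]
  9. access Q: HIT. Cache (old->new): [G Q V]
  10. access P: MISS, evict G. Cache (old->new): [Q V P]
Total: 5 hits, 5 misses, 2 evictions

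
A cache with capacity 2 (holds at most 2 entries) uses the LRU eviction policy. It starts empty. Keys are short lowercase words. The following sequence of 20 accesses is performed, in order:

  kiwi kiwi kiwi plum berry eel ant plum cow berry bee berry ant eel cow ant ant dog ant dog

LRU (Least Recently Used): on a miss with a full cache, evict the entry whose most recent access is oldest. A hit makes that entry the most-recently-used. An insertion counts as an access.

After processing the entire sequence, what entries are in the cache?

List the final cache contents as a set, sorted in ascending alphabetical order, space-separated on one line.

LRU simulation (capacity=2):
  1. access kiwi: MISS. Cache (LRU->MRU): [kiwi]
  2. access kiwi: HIT. Cache (LRU->MRU): [kiwi]
  3. access kiwi: HIT. Cache (LRU->MRU): [kiwi]
  4. access plum: MISS. Cache (LRU->MRU): [kiwi plum]
  5. access berry: MISS, evict kiwi. Cache (LRU->MRU): [plum berry]
  6. access eel: MISS, evict plum. Cache (LRU->MRU): [berry eel]
  7. access ant: MISS, evict berry. Cache (LRU->MRU): [eel ant]
  8. access plum: MISS, evict eel. Cache (LRU->MRU): [ant plum]
  9. access cow: MISS, evict ant. Cache (LRU->MRU): [plum cow]
  10. access berry: MISS, evict plum. Cache (LRU->MRU): [cow berry]
  11. access bee: MISS, evict cow. Cache (LRU->MRU): [berry bee]
  12. access berry: HIT. Cache (LRU->MRU): [bee berry]
  13. access ant: MISS, evict bee. Cache (LRU->MRU): [berry ant]
  14. access eel: MISS, evict berry. Cache (LRU->MRU): [ant eel]
  15. access cow: MISS, evict ant. Cache (LRU->MRU): [eel cow]
  16. access ant: MISS, evict eel. Cache (LRU->MRU): [cow ant]
  17. access ant: HIT. Cache (LRU->MRU): [cow ant]
  18. access dog: MISS, evict cow. Cache (LRU->MRU): [ant dog]
  19. access ant: HIT. Cache (LRU->MRU): [dog ant]
  20. access dog: HIT. Cache (LRU->MRU): [ant dog]
Total: 6 hits, 14 misses, 12 evictions

Answer: ant dog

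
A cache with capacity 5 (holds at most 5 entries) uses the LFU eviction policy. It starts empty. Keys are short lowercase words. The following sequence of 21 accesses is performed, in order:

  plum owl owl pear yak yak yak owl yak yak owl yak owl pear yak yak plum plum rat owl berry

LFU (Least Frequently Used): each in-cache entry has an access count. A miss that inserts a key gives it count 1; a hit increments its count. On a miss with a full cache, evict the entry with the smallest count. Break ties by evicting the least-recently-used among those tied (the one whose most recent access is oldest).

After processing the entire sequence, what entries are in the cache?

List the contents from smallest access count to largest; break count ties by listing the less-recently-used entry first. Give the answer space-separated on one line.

LFU simulation (capacity=5):
  1. access plum: MISS. Cache: [plum(c=1)]
  2. access owl: MISS. Cache: [plum(c=1) owl(c=1)]
  3. access owl: HIT, count now 2. Cache: [plum(c=1) owl(c=2)]
  4. access pear: MISS. Cache: [plum(c=1) pear(c=1) owl(c=2)]
  5. access yak: MISS. Cache: [plum(c=1) pear(c=1) yak(c=1) owl(c=2)]
  6. access yak: HIT, count now 2. Cache: [plum(c=1) pear(c=1) owl(c=2) yak(c=2)]
  7. access yak: HIT, count now 3. Cache: [plum(c=1) pear(c=1) owl(c=2) yak(c=3)]
  8. access owl: HIT, count now 3. Cache: [plum(c=1) pear(c=1) yak(c=3) owl(c=3)]
  9. access yak: HIT, count now 4. Cache: [plum(c=1) pear(c=1) owl(c=3) yak(c=4)]
  10. access yak: HIT, count now 5. Cache: [plum(c=1) pear(c=1) owl(c=3) yak(c=5)]
  11. access owl: HIT, count now 4. Cache: [plum(c=1) pear(c=1) owl(c=4) yak(c=5)]
  12. access yak: HIT, count now 6. Cache: [plum(c=1) pear(c=1) owl(c=4) yak(c=6)]
  13. access owl: HIT, count now 5. Cache: [plum(c=1) pear(c=1) owl(c=5) yak(c=6)]
  14. access pear: HIT, count now 2. Cache: [plum(c=1) pear(c=2) owl(c=5) yak(c=6)]
  15. access yak: HIT, count now 7. Cache: [plum(c=1) pear(c=2) owl(c=5) yak(c=7)]
  16. access yak: HIT, count now 8. Cache: [plum(c=1) pear(c=2) owl(c=5) yak(c=8)]
  17. access plum: HIT, count now 2. Cache: [pear(c=2) plum(c=2) owl(c=5) yak(c=8)]
  18. access plum: HIT, count now 3. Cache: [pear(c=2) plum(c=3) owl(c=5) yak(c=8)]
  19. access rat: MISS. Cache: [rat(c=1) pear(c=2) plum(c=3) owl(c=5) yak(c=8)]
  20. access owl: HIT, count now 6. Cache: [rat(c=1) pear(c=2) plum(c=3) owl(c=6) yak(c=8)]
  21. access berry: MISS, evict rat(c=1). Cache: [berry(c=1) pear(c=2) plum(c=3) owl(c=6) yak(c=8)]
Total: 15 hits, 6 misses, 1 evictions

Answer: berry pear plum owl yak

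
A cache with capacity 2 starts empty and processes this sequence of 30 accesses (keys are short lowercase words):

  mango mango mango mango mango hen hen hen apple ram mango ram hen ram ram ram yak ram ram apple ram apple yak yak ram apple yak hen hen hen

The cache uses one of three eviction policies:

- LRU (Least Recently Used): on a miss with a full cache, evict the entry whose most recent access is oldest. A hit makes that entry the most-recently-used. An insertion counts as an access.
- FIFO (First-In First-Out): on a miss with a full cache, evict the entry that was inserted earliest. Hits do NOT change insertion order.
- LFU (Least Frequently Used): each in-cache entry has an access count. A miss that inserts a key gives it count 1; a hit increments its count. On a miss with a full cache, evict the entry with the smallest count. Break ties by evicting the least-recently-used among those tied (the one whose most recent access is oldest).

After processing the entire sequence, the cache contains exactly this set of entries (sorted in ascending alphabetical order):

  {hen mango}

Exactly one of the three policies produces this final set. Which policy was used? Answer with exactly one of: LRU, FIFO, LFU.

Simulating under each policy and comparing final sets:
  LRU: final set = {hen yak} -> differs
  FIFO: final set = {apple hen} -> differs
  LFU: final set = {hen mango} -> MATCHES target
Only LFU produces the target set.

Answer: LFU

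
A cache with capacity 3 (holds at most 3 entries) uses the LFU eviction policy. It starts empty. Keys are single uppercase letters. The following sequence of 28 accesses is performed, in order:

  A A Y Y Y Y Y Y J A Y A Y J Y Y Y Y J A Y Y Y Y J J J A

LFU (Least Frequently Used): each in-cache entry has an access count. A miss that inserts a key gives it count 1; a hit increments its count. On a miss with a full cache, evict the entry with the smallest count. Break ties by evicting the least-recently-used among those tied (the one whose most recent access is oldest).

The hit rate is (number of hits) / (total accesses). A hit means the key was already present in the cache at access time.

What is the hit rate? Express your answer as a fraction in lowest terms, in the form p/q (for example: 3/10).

Answer: 25/28

Derivation:
LFU simulation (capacity=3):
  1. access A: MISS. Cache: [A(c=1)]
  2. access A: HIT, count now 2. Cache: [A(c=2)]
  3. access Y: MISS. Cache: [Y(c=1) A(c=2)]
  4. access Y: HIT, count now 2. Cache: [A(c=2) Y(c=2)]
  5. access Y: HIT, count now 3. Cache: [A(c=2) Y(c=3)]
  6. access Y: HIT, count now 4. Cache: [A(c=2) Y(c=4)]
  7. access Y: HIT, count now 5. Cache: [A(c=2) Y(c=5)]
  8. access Y: HIT, count now 6. Cache: [A(c=2) Y(c=6)]
  9. access J: MISS. Cache: [J(c=1) A(c=2) Y(c=6)]
  10. access A: HIT, count now 3. Cache: [J(c=1) A(c=3) Y(c=6)]
  11. access Y: HIT, count now 7. Cache: [J(c=1) A(c=3) Y(c=7)]
  12. access A: HIT, count now 4. Cache: [J(c=1) A(c=4) Y(c=7)]
  13. access Y: HIT, count now 8. Cache: [J(c=1) A(c=4) Y(c=8)]
  14. access J: HIT, count now 2. Cache: [J(c=2) A(c=4) Y(c=8)]
  15. access Y: HIT, count now 9. Cache: [J(c=2) A(c=4) Y(c=9)]
  16. access Y: HIT, count now 10. Cache: [J(c=2) A(c=4) Y(c=10)]
  17. access Y: HIT, count now 11. Cache: [J(c=2) A(c=4) Y(c=11)]
  18. access Y: HIT, count now 12. Cache: [J(c=2) A(c=4) Y(c=12)]
  19. access J: HIT, count now 3. Cache: [J(c=3) A(c=4) Y(c=12)]
  20. access A: HIT, count now 5. Cache: [J(c=3) A(c=5) Y(c=12)]
  21. access Y: HIT, count now 13. Cache: [J(c=3) A(c=5) Y(c=13)]
  22. access Y: HIT, count now 14. Cache: [J(c=3) A(c=5) Y(c=14)]
  23. access Y: HIT, count now 15. Cache: [J(c=3) A(c=5) Y(c=15)]
  24. access Y: HIT, count now 16. Cache: [J(c=3) A(c=5) Y(c=16)]
  25. access J: HIT, count now 4. Cache: [J(c=4) A(c=5) Y(c=16)]
  26. access J: HIT, count now 5. Cache: [A(c=5) J(c=5) Y(c=16)]
  27. access J: HIT, count now 6. Cache: [A(c=5) J(c=6) Y(c=16)]
  28. access A: HIT, count now 6. Cache: [J(c=6) A(c=6) Y(c=16)]
Total: 25 hits, 3 misses, 0 evictions

Hit rate = 25/28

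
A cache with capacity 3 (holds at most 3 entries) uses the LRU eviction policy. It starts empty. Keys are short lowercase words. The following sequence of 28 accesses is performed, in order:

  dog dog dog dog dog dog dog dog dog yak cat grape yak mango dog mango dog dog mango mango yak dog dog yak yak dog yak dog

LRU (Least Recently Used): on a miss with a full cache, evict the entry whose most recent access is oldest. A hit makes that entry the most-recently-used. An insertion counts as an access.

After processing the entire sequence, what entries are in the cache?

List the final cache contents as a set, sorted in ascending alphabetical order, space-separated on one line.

LRU simulation (capacity=3):
  1. access dog: MISS. Cache (LRU->MRU): [dog]
  2. access dog: HIT. Cache (LRU->MRU): [dog]
  3. access dog: HIT. Cache (LRU->MRU): [dog]
  4. access dog: HIT. Cache (LRU->MRU): [dog]
  5. access dog: HIT. Cache (LRU->MRU): [dog]
  6. access dog: HIT. Cache (LRU->MRU): [dog]
  7. access dog: HIT. Cache (LRU->MRU): [dog]
  8. access dog: HIT. Cache (LRU->MRU): [dog]
  9. access dog: HIT. Cache (LRU->MRU): [dog]
  10. access yak: MISS. Cache (LRU->MRU): [dog yak]
  11. access cat: MISS. Cache (LRU->MRU): [dog yak cat]
  12. access grape: MISS, evict dog. Cache (LRU->MRU): [yak cat grape]
  13. access yak: HIT. Cache (LRU->MRU): [cat grape yak]
  14. access mango: MISS, evict cat. Cache (LRU->MRU): [grape yak mango]
  15. access dog: MISS, evict grape. Cache (LRU->MRU): [yak mango dog]
  16. access mango: HIT. Cache (LRU->MRU): [yak dog mango]
  17. access dog: HIT. Cache (LRU->MRU): [yak mango dog]
  18. access dog: HIT. Cache (LRU->MRU): [yak mango dog]
  19. access mango: HIT. Cache (LRU->MRU): [yak dog mango]
  20. access mango: HIT. Cache (LRU->MRU): [yak dog mango]
  21. access yak: HIT. Cache (LRU->MRU): [dog mango yak]
  22. access dog: HIT. Cache (LRU->MRU): [mango yak dog]
  23. access dog: HIT. Cache (LRU->MRU): [mango yak dog]
  24. access yak: HIT. Cache (LRU->MRU): [mango dog yak]
  25. access yak: HIT. Cache (LRU->MRU): [mango dog yak]
  26. access dog: HIT. Cache (LRU->MRU): [mango yak dog]
  27. access yak: HIT. Cache (LRU->MRU): [mango dog yak]
  28. access dog: HIT. Cache (LRU->MRU): [mango yak dog]
Total: 22 hits, 6 misses, 3 evictions

Answer: dog mango yak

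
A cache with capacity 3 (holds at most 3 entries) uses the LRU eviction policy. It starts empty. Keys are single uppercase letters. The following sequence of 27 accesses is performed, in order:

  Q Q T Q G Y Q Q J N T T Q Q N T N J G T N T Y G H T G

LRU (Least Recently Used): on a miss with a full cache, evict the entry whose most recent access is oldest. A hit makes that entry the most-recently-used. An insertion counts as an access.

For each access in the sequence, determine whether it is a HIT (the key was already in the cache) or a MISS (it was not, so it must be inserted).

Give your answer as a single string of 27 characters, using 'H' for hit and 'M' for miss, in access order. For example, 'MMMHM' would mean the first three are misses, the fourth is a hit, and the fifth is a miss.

Answer: MHMHMMHHMMMHMHHHHMMMMHMMMMH

Derivation:
LRU simulation (capacity=3):
  1. access Q: MISS. Cache (LRU->MRU): [Q]
  2. access Q: HIT. Cache (LRU->MRU): [Q]
  3. access T: MISS. Cache (LRU->MRU): [Q T]
  4. access Q: HIT. Cache (LRU->MRU): [T Q]
  5. access G: MISS. Cache (LRU->MRU): [T Q G]
  6. access Y: MISS, evict T. Cache (LRU->MRU): [Q G Y]
  7. access Q: HIT. Cache (LRU->MRU): [G Y Q]
  8. access Q: HIT. Cache (LRU->MRU): [G Y Q]
  9. access J: MISS, evict G. Cache (LRU->MRU): [Y Q J]
  10. access N: MISS, evict Y. Cache (LRU->MRU): [Q J N]
  11. access T: MISS, evict Q. Cache (LRU->MRU): [J N T]
  12. access T: HIT. Cache (LRU->MRU): [J N T]
  13. access Q: MISS, evict J. Cache (LRU->MRU): [N T Q]
  14. access Q: HIT. Cache (LRU->MRU): [N T Q]
  15. access N: HIT. Cache (LRU->MRU): [T Q N]
  16. access T: HIT. Cache (LRU->MRU): [Q N T]
  17. access N: HIT. Cache (LRU->MRU): [Q T N]
  18. access J: MISS, evict Q. Cache (LRU->MRU): [T N J]
  19. access G: MISS, evict T. Cache (LRU->MRU): [N J G]
  20. access T: MISS, evict N. Cache (LRU->MRU): [J G T]
  21. access N: MISS, evict J. Cache (LRU->MRU): [G T N]
  22. access T: HIT. Cache (LRU->MRU): [G N T]
  23. access Y: MISS, evict G. Cache (LRU->MRU): [N T Y]
  24. access G: MISS, evict N. Cache (LRU->MRU): [T Y G]
  25. access H: MISS, evict T. Cache (LRU->MRU): [Y G H]
  26. access T: MISS, evict Y. Cache (LRU->MRU): [G H T]
  27. access G: HIT. Cache (LRU->MRU): [H T G]
Total: 11 hits, 16 misses, 13 evictions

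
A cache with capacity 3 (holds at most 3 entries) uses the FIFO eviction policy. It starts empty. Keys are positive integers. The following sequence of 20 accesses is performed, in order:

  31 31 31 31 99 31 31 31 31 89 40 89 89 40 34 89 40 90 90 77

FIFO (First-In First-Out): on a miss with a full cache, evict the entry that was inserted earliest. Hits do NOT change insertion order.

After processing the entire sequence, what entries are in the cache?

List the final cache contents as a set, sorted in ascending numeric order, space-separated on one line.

Answer: 34 77 90

Derivation:
FIFO simulation (capacity=3):
  1. access 31: MISS. Cache (old->new): [31]
  2. access 31: HIT. Cache (old->new): [31]
  3. access 31: HIT. Cache (old->new): [31]
  4. access 31: HIT. Cache (old->new): [31]
  5. access 99: MISS. Cache (old->new): [31 99]
  6. access 31: HIT. Cache (old->new): [31 99]
  7. access 31: HIT. Cache (old->new): [31 99]
  8. access 31: HIT. Cache (old->new): [31 99]
  9. access 31: HIT. Cache (old->new): [31 99]
  10. access 89: MISS. Cache (old->new): [31 99 89]
  11. access 40: MISS, evict 31. Cache (old->new): [99 89 40]
  12. access 89: HIT. Cache (old->new): [99 89 40]
  13. access 89: HIT. Cache (old->new): [99 89 40]
  14. access 40: HIT. Cache (old->new): [99 89 40]
  15. access 34: MISS, evict 99. Cache (old->new): [89 40 34]
  16. access 89: HIT. Cache (old->new): [89 40 34]
  17. access 40: HIT. Cache (old->new): [89 40 34]
  18. access 90: MISS, evict 89. Cache (old->new): [40 34 90]
  19. access 90: HIT. Cache (old->new): [40 34 90]
  20. access 77: MISS, evict 40. Cache (old->new): [34 90 77]
Total: 13 hits, 7 misses, 4 evictions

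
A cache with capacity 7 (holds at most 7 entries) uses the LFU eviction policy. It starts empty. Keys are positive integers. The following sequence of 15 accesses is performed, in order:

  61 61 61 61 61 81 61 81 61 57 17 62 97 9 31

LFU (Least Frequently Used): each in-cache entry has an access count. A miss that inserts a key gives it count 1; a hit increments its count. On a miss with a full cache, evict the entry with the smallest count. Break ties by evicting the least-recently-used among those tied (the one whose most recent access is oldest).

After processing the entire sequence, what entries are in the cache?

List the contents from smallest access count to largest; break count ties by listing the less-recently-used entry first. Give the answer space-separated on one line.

Answer: 17 62 97 9 31 81 61

Derivation:
LFU simulation (capacity=7):
  1. access 61: MISS. Cache: [61(c=1)]
  2. access 61: HIT, count now 2. Cache: [61(c=2)]
  3. access 61: HIT, count now 3. Cache: [61(c=3)]
  4. access 61: HIT, count now 4. Cache: [61(c=4)]
  5. access 61: HIT, count now 5. Cache: [61(c=5)]
  6. access 81: MISS. Cache: [81(c=1) 61(c=5)]
  7. access 61: HIT, count now 6. Cache: [81(c=1) 61(c=6)]
  8. access 81: HIT, count now 2. Cache: [81(c=2) 61(c=6)]
  9. access 61: HIT, count now 7. Cache: [81(c=2) 61(c=7)]
  10. access 57: MISS. Cache: [57(c=1) 81(c=2) 61(c=7)]
  11. access 17: MISS. Cache: [57(c=1) 17(c=1) 81(c=2) 61(c=7)]
  12. access 62: MISS. Cache: [57(c=1) 17(c=1) 62(c=1) 81(c=2) 61(c=7)]
  13. access 97: MISS. Cache: [57(c=1) 17(c=1) 62(c=1) 97(c=1) 81(c=2) 61(c=7)]
  14. access 9: MISS. Cache: [57(c=1) 17(c=1) 62(c=1) 97(c=1) 9(c=1) 81(c=2) 61(c=7)]
  15. access 31: MISS, evict 57(c=1). Cache: [17(c=1) 62(c=1) 97(c=1) 9(c=1) 31(c=1) 81(c=2) 61(c=7)]
Total: 7 hits, 8 misses, 1 evictions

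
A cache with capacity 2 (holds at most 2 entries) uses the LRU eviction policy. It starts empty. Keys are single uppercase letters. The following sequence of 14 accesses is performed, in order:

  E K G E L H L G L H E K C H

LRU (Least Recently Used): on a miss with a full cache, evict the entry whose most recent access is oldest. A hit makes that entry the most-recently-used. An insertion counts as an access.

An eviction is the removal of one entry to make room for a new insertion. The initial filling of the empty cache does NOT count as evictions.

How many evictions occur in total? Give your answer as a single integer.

Answer: 10

Derivation:
LRU simulation (capacity=2):
  1. access E: MISS. Cache (LRU->MRU): [E]
  2. access K: MISS. Cache (LRU->MRU): [E K]
  3. access G: MISS, evict E. Cache (LRU->MRU): [K G]
  4. access E: MISS, evict K. Cache (LRU->MRU): [G E]
  5. access L: MISS, evict G. Cache (LRU->MRU): [E L]
  6. access H: MISS, evict E. Cache (LRU->MRU): [L H]
  7. access L: HIT. Cache (LRU->MRU): [H L]
  8. access G: MISS, evict H. Cache (LRU->MRU): [L G]
  9. access L: HIT. Cache (LRU->MRU): [G L]
  10. access H: MISS, evict G. Cache (LRU->MRU): [L H]
  11. access E: MISS, evict L. Cache (LRU->MRU): [H E]
  12. access K: MISS, evict H. Cache (LRU->MRU): [E K]
  13. access C: MISS, evict E. Cache (LRU->MRU): [K C]
  14. access H: MISS, evict K. Cache (LRU->MRU): [C H]
Total: 2 hits, 12 misses, 10 evictions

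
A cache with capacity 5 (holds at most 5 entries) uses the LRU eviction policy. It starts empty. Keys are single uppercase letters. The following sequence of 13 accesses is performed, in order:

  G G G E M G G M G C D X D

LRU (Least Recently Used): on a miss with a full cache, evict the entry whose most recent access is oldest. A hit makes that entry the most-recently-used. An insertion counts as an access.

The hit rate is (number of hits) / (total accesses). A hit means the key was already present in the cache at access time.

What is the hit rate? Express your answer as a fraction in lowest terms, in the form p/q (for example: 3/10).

LRU simulation (capacity=5):
  1. access G: MISS. Cache (LRU->MRU): [G]
  2. access G: HIT. Cache (LRU->MRU): [G]
  3. access G: HIT. Cache (LRU->MRU): [G]
  4. access E: MISS. Cache (LRU->MRU): [G E]
  5. access M: MISS. Cache (LRU->MRU): [G E M]
  6. access G: HIT. Cache (LRU->MRU): [E M G]
  7. access G: HIT. Cache (LRU->MRU): [E M G]
  8. access M: HIT. Cache (LRU->MRU): [E G M]
  9. access G: HIT. Cache (LRU->MRU): [E M G]
  10. access C: MISS. Cache (LRU->MRU): [E M G C]
  11. access D: MISS. Cache (LRU->MRU): [E M G C D]
  12. access X: MISS, evict E. Cache (LRU->MRU): [M G C D X]
  13. access D: HIT. Cache (LRU->MRU): [M G C X D]
Total: 7 hits, 6 misses, 1 evictions

Hit rate = 7/13

Answer: 7/13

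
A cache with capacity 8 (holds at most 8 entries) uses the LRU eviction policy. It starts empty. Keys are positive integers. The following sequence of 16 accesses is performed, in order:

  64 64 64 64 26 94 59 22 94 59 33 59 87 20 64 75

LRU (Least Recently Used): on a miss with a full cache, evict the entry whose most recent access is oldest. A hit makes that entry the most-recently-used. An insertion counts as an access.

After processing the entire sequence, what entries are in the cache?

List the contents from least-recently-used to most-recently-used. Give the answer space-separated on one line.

LRU simulation (capacity=8):
  1. access 64: MISS. Cache (LRU->MRU): [64]
  2. access 64: HIT. Cache (LRU->MRU): [64]
  3. access 64: HIT. Cache (LRU->MRU): [64]
  4. access 64: HIT. Cache (LRU->MRU): [64]
  5. access 26: MISS. Cache (LRU->MRU): [64 26]
  6. access 94: MISS. Cache (LRU->MRU): [64 26 94]
  7. access 59: MISS. Cache (LRU->MRU): [64 26 94 59]
  8. access 22: MISS. Cache (LRU->MRU): [64 26 94 59 22]
  9. access 94: HIT. Cache (LRU->MRU): [64 26 59 22 94]
  10. access 59: HIT. Cache (LRU->MRU): [64 26 22 94 59]
  11. access 33: MISS. Cache (LRU->MRU): [64 26 22 94 59 33]
  12. access 59: HIT. Cache (LRU->MRU): [64 26 22 94 33 59]
  13. access 87: MISS. Cache (LRU->MRU): [64 26 22 94 33 59 87]
  14. access 20: MISS. Cache (LRU->MRU): [64 26 22 94 33 59 87 20]
  15. access 64: HIT. Cache (LRU->MRU): [26 22 94 33 59 87 20 64]
  16. access 75: MISS, evict 26. Cache (LRU->MRU): [22 94 33 59 87 20 64 75]
Total: 7 hits, 9 misses, 1 evictions

Answer: 22 94 33 59 87 20 64 75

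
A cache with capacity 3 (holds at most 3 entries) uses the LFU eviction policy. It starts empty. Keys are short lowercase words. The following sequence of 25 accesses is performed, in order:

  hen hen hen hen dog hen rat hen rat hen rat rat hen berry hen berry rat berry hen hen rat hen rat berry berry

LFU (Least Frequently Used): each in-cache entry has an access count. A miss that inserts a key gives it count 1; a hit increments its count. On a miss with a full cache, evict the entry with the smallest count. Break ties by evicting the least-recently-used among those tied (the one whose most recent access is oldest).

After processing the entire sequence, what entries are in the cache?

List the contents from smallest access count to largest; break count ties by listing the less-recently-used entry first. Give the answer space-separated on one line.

Answer: berry rat hen

Derivation:
LFU simulation (capacity=3):
  1. access hen: MISS. Cache: [hen(c=1)]
  2. access hen: HIT, count now 2. Cache: [hen(c=2)]
  3. access hen: HIT, count now 3. Cache: [hen(c=3)]
  4. access hen: HIT, count now 4. Cache: [hen(c=4)]
  5. access dog: MISS. Cache: [dog(c=1) hen(c=4)]
  6. access hen: HIT, count now 5. Cache: [dog(c=1) hen(c=5)]
  7. access rat: MISS. Cache: [dog(c=1) rat(c=1) hen(c=5)]
  8. access hen: HIT, count now 6. Cache: [dog(c=1) rat(c=1) hen(c=6)]
  9. access rat: HIT, count now 2. Cache: [dog(c=1) rat(c=2) hen(c=6)]
  10. access hen: HIT, count now 7. Cache: [dog(c=1) rat(c=2) hen(c=7)]
  11. access rat: HIT, count now 3. Cache: [dog(c=1) rat(c=3) hen(c=7)]
  12. access rat: HIT, count now 4. Cache: [dog(c=1) rat(c=4) hen(c=7)]
  13. access hen: HIT, count now 8. Cache: [dog(c=1) rat(c=4) hen(c=8)]
  14. access berry: MISS, evict dog(c=1). Cache: [berry(c=1) rat(c=4) hen(c=8)]
  15. access hen: HIT, count now 9. Cache: [berry(c=1) rat(c=4) hen(c=9)]
  16. access berry: HIT, count now 2. Cache: [berry(c=2) rat(c=4) hen(c=9)]
  17. access rat: HIT, count now 5. Cache: [berry(c=2) rat(c=5) hen(c=9)]
  18. access berry: HIT, count now 3. Cache: [berry(c=3) rat(c=5) hen(c=9)]
  19. access hen: HIT, count now 10. Cache: [berry(c=3) rat(c=5) hen(c=10)]
  20. access hen: HIT, count now 11. Cache: [berry(c=3) rat(c=5) hen(c=11)]
  21. access rat: HIT, count now 6. Cache: [berry(c=3) rat(c=6) hen(c=11)]
  22. access hen: HIT, count now 12. Cache: [berry(c=3) rat(c=6) hen(c=12)]
  23. access rat: HIT, count now 7. Cache: [berry(c=3) rat(c=7) hen(c=12)]
  24. access berry: HIT, count now 4. Cache: [berry(c=4) rat(c=7) hen(c=12)]
  25. access berry: HIT, count now 5. Cache: [berry(c=5) rat(c=7) hen(c=12)]
Total: 21 hits, 4 misses, 1 evictions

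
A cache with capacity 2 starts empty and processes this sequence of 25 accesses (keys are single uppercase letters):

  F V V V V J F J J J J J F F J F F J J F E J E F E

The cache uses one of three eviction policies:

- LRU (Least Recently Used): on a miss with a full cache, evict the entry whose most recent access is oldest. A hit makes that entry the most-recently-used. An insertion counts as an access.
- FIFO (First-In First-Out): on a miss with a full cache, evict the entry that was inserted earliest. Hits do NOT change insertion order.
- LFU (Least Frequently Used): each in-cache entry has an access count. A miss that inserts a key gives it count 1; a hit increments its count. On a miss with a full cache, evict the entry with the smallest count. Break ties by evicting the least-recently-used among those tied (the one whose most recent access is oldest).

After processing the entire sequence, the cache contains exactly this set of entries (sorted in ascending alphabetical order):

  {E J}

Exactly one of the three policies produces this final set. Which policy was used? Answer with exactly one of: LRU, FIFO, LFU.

Answer: LFU

Derivation:
Simulating under each policy and comparing final sets:
  LRU: final set = {E F} -> differs
  FIFO: final set = {E F} -> differs
  LFU: final set = {E J} -> MATCHES target
Only LFU produces the target set.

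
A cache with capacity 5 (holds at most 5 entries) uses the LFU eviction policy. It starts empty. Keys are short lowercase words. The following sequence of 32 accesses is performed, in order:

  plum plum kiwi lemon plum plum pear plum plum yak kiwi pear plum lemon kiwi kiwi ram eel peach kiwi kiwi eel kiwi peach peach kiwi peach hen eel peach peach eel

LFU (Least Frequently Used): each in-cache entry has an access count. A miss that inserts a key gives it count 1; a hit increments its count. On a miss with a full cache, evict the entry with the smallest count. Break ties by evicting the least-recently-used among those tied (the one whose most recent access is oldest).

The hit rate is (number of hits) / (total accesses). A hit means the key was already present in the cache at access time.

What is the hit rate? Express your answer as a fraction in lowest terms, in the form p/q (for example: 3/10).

Answer: 5/8

Derivation:
LFU simulation (capacity=5):
  1. access plum: MISS. Cache: [plum(c=1)]
  2. access plum: HIT, count now 2. Cache: [plum(c=2)]
  3. access kiwi: MISS. Cache: [kiwi(c=1) plum(c=2)]
  4. access lemon: MISS. Cache: [kiwi(c=1) lemon(c=1) plum(c=2)]
  5. access plum: HIT, count now 3. Cache: [kiwi(c=1) lemon(c=1) plum(c=3)]
  6. access plum: HIT, count now 4. Cache: [kiwi(c=1) lemon(c=1) plum(c=4)]
  7. access pear: MISS. Cache: [kiwi(c=1) lemon(c=1) pear(c=1) plum(c=4)]
  8. access plum: HIT, count now 5. Cache: [kiwi(c=1) lemon(c=1) pear(c=1) plum(c=5)]
  9. access plum: HIT, count now 6. Cache: [kiwi(c=1) lemon(c=1) pear(c=1) plum(c=6)]
  10. access yak: MISS. Cache: [kiwi(c=1) lemon(c=1) pear(c=1) yak(c=1) plum(c=6)]
  11. access kiwi: HIT, count now 2. Cache: [lemon(c=1) pear(c=1) yak(c=1) kiwi(c=2) plum(c=6)]
  12. access pear: HIT, count now 2. Cache: [lemon(c=1) yak(c=1) kiwi(c=2) pear(c=2) plum(c=6)]
  13. access plum: HIT, count now 7. Cache: [lemon(c=1) yak(c=1) kiwi(c=2) pear(c=2) plum(c=7)]
  14. access lemon: HIT, count now 2. Cache: [yak(c=1) kiwi(c=2) pear(c=2) lemon(c=2) plum(c=7)]
  15. access kiwi: HIT, count now 3. Cache: [yak(c=1) pear(c=2) lemon(c=2) kiwi(c=3) plum(c=7)]
  16. access kiwi: HIT, count now 4. Cache: [yak(c=1) pear(c=2) lemon(c=2) kiwi(c=4) plum(c=7)]
  17. access ram: MISS, evict yak(c=1). Cache: [ram(c=1) pear(c=2) lemon(c=2) kiwi(c=4) plum(c=7)]
  18. access eel: MISS, evict ram(c=1). Cache: [eel(c=1) pear(c=2) lemon(c=2) kiwi(c=4) plum(c=7)]
  19. access peach: MISS, evict eel(c=1). Cache: [peach(c=1) pear(c=2) lemon(c=2) kiwi(c=4) plum(c=7)]
  20. access kiwi: HIT, count now 5. Cache: [peach(c=1) pear(c=2) lemon(c=2) kiwi(c=5) plum(c=7)]
  21. access kiwi: HIT, count now 6. Cache: [peach(c=1) pear(c=2) lemon(c=2) kiwi(c=6) plum(c=7)]
  22. access eel: MISS, evict peach(c=1). Cache: [eel(c=1) pear(c=2) lemon(c=2) kiwi(c=6) plum(c=7)]
  23. access kiwi: HIT, count now 7. Cache: [eel(c=1) pear(c=2) lemon(c=2) plum(c=7) kiwi(c=7)]
  24. access peach: MISS, evict eel(c=1). Cache: [peach(c=1) pear(c=2) lemon(c=2) plum(c=7) kiwi(c=7)]
  25. access peach: HIT, count now 2. Cache: [pear(c=2) lemon(c=2) peach(c=2) plum(c=7) kiwi(c=7)]
  26. access kiwi: HIT, count now 8. Cache: [pear(c=2) lemon(c=2) peach(c=2) plum(c=7) kiwi(c=8)]
  27. access peach: HIT, count now 3. Cache: [pear(c=2) lemon(c=2) peach(c=3) plum(c=7) kiwi(c=8)]
  28. access hen: MISS, evict pear(c=2). Cache: [hen(c=1) lemon(c=2) peach(c=3) plum(c=7) kiwi(c=8)]
  29. access eel: MISS, evict hen(c=1). Cache: [eel(c=1) lemon(c=2) peach(c=3) plum(c=7) kiwi(c=8)]
  30. access peach: HIT, count now 4. Cache: [eel(c=1) lemon(c=2) peach(c=4) plum(c=7) kiwi(c=8)]
  31. access peach: HIT, count now 5. Cache: [eel(c=1) lemon(c=2) peach(c=5) plum(c=7) kiwi(c=8)]
  32. access eel: HIT, count now 2. Cache: [lemon(c=2) eel(c=2) peach(c=5) plum(c=7) kiwi(c=8)]
Total: 20 hits, 12 misses, 7 evictions

Hit rate = 20/32 = 5/8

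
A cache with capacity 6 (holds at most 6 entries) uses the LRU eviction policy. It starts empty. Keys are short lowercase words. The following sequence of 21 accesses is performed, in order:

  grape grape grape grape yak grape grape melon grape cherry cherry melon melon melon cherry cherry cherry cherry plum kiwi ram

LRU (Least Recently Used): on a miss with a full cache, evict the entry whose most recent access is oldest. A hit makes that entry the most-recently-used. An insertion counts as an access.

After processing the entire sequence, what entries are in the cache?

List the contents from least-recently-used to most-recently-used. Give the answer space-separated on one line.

Answer: grape melon cherry plum kiwi ram

Derivation:
LRU simulation (capacity=6):
  1. access grape: MISS. Cache (LRU->MRU): [grape]
  2. access grape: HIT. Cache (LRU->MRU): [grape]
  3. access grape: HIT. Cache (LRU->MRU): [grape]
  4. access grape: HIT. Cache (LRU->MRU): [grape]
  5. access yak: MISS. Cache (LRU->MRU): [grape yak]
  6. access grape: HIT. Cache (LRU->MRU): [yak grape]
  7. access grape: HIT. Cache (LRU->MRU): [yak grape]
  8. access melon: MISS. Cache (LRU->MRU): [yak grape melon]
  9. access grape: HIT. Cache (LRU->MRU): [yak melon grape]
  10. access cherry: MISS. Cache (LRU->MRU): [yak melon grape cherry]
  11. access cherry: HIT. Cache (LRU->MRU): [yak melon grape cherry]
  12. access melon: HIT. Cache (LRU->MRU): [yak grape cherry melon]
  13. access melon: HIT. Cache (LRU->MRU): [yak grape cherry melon]
  14. access melon: HIT. Cache (LRU->MRU): [yak grape cherry melon]
  15. access cherry: HIT. Cache (LRU->MRU): [yak grape melon cherry]
  16. access cherry: HIT. Cache (LRU->MRU): [yak grape melon cherry]
  17. access cherry: HIT. Cache (LRU->MRU): [yak grape melon cherry]
  18. access cherry: HIT. Cache (LRU->MRU): [yak grape melon cherry]
  19. access plum: MISS. Cache (LRU->MRU): [yak grape melon cherry plum]
  20. access kiwi: MISS. Cache (LRU->MRU): [yak grape melon cherry plum kiwi]
  21. access ram: MISS, evict yak. Cache (LRU->MRU): [grape melon cherry plum kiwi ram]
Total: 14 hits, 7 misses, 1 evictions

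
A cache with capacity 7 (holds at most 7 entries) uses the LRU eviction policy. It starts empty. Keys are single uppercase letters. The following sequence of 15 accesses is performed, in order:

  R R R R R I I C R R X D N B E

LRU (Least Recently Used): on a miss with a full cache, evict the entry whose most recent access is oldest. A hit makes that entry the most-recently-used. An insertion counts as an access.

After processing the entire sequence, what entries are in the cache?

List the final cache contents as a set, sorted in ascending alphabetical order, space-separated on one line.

Answer: B C D E N R X

Derivation:
LRU simulation (capacity=7):
  1. access R: MISS. Cache (LRU->MRU): [R]
  2. access R: HIT. Cache (LRU->MRU): [R]
  3. access R: HIT. Cache (LRU->MRU): [R]
  4. access R: HIT. Cache (LRU->MRU): [R]
  5. access R: HIT. Cache (LRU->MRU): [R]
  6. access I: MISS. Cache (LRU->MRU): [R I]
  7. access I: HIT. Cache (LRU->MRU): [R I]
  8. access C: MISS. Cache (LRU->MRU): [R I C]
  9. access R: HIT. Cache (LRU->MRU): [I C R]
  10. access R: HIT. Cache (LRU->MRU): [I C R]
  11. access X: MISS. Cache (LRU->MRU): [I C R X]
  12. access D: MISS. Cache (LRU->MRU): [I C R X D]
  13. access N: MISS. Cache (LRU->MRU): [I C R X D N]
  14. access B: MISS. Cache (LRU->MRU): [I C R X D N B]
  15. access E: MISS, evict I. Cache (LRU->MRU): [C R X D N B E]
Total: 7 hits, 8 misses, 1 evictions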